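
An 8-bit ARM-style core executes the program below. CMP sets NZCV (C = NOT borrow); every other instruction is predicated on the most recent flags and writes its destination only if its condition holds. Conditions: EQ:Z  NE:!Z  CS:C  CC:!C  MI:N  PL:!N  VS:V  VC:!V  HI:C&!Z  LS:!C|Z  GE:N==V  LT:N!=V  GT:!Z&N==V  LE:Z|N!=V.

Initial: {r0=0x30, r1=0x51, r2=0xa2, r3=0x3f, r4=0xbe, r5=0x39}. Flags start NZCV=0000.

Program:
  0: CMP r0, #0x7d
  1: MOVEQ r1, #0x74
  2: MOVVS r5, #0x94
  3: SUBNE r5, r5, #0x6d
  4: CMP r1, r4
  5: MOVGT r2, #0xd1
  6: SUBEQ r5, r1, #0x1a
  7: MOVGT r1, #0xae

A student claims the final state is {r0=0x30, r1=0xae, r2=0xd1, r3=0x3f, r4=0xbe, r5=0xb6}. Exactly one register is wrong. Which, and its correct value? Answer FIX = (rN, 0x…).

0: ✓ CMP  NZCV=1000
1: · MOVEQ
2: · MOVVS
3: ✓ SUBNE  r5←0xcc
4: ✓ CMP  NZCV=1001
5: ✓ MOVGT  r2←0xd1
6: · SUBEQ
7: ✓ MOVGT  r1←0xae

FIX = (r5, 0xcc)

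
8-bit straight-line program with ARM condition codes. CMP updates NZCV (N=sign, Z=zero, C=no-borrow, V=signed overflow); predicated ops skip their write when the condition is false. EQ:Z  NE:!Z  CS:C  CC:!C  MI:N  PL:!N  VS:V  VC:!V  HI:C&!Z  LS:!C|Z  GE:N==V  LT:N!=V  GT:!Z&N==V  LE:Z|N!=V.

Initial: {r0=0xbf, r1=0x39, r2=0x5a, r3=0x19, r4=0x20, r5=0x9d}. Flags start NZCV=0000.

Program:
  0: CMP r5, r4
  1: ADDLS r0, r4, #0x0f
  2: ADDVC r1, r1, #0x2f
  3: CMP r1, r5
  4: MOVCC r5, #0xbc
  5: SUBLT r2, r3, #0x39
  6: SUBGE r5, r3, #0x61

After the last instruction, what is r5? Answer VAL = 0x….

VAL = 0xb8

[0] flags=0011 → (cmp)
[1] flags=0011 LS?F → skip
[2] flags=0011 VC?F → skip
[3] flags=1001 → (cmp)
[4] flags=1001 CC?T → r5=0xbc
[5] flags=1001 LT?F → skip
[6] flags=1001 GE?T → r5=0xb8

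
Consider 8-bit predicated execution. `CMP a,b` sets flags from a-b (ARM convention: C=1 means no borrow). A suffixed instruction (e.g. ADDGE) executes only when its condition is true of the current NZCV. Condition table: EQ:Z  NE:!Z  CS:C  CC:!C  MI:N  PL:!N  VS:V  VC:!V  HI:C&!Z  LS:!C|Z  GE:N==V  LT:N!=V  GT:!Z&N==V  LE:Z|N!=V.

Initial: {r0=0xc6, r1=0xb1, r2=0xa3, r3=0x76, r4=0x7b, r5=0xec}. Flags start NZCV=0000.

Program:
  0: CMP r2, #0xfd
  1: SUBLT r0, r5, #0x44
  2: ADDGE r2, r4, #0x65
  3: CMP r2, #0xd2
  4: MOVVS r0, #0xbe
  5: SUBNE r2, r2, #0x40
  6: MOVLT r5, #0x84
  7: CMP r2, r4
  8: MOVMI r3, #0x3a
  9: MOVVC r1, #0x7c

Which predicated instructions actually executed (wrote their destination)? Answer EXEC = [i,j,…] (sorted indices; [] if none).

EXEC = [1,5,6,8,9]

[0] flags=1000 → (cmp)
[1] flags=1000 LT?T → r0=0xa8
[2] flags=1000 GE?F → skip
[3] flags=1000 → (cmp)
[4] flags=1000 VS?F → skip
[5] flags=1000 NE?T → r2=0x63
[6] flags=1000 LT?T → r5=0x84
[7] flags=1000 → (cmp)
[8] flags=1000 MI?T → r3=0x3a
[9] flags=1000 VC?T → r1=0x7c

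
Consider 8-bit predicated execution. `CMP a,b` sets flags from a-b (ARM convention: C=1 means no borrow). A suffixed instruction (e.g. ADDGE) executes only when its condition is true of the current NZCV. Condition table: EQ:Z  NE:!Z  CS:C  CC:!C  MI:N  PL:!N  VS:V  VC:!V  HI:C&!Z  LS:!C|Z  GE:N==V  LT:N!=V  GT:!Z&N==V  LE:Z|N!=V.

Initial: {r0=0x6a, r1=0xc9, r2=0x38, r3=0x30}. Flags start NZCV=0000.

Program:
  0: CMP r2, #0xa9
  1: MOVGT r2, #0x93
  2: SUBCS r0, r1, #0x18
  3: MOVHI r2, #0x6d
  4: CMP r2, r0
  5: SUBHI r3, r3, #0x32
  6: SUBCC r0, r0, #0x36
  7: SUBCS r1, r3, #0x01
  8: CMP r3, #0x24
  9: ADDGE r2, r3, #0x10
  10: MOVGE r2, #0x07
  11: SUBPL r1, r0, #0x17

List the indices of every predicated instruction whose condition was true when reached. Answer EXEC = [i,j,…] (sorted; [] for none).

[0] flags=1001 → (cmp)
[1] flags=1001 GT?T → r2=0x93
[2] flags=1001 CS?F → skip
[3] flags=1001 HI?F → skip
[4] flags=0011 → (cmp)
[5] flags=0011 HI?T → r3=0xfe
[6] flags=0011 CC?F → skip
[7] flags=0011 CS?T → r1=0xfd
[8] flags=1010 → (cmp)
[9] flags=1010 GE?F → skip
[10] flags=1010 GE?F → skip
[11] flags=1010 PL?F → skip

EXEC = [1,5,7]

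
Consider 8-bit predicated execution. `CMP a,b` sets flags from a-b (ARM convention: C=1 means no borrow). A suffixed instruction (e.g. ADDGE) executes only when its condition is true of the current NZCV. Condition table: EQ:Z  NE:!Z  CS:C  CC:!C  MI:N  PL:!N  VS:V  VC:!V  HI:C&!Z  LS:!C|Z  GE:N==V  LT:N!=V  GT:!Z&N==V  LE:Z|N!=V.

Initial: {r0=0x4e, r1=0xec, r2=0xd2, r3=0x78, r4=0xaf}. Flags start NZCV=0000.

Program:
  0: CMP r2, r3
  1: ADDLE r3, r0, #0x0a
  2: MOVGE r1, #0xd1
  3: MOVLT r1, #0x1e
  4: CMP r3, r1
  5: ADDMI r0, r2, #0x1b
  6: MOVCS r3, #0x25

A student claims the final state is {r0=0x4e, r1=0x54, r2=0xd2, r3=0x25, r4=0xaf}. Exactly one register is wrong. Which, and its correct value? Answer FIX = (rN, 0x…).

FIX = (r1, 0x1e)

0: ✓ CMP  NZCV=0011
1: ✓ ADDLE  r3←0x58
2: · MOVGE
3: ✓ MOVLT  r1←0x1e
4: ✓ CMP  NZCV=0010
5: · ADDMI
6: ✓ MOVCS  r3←0x25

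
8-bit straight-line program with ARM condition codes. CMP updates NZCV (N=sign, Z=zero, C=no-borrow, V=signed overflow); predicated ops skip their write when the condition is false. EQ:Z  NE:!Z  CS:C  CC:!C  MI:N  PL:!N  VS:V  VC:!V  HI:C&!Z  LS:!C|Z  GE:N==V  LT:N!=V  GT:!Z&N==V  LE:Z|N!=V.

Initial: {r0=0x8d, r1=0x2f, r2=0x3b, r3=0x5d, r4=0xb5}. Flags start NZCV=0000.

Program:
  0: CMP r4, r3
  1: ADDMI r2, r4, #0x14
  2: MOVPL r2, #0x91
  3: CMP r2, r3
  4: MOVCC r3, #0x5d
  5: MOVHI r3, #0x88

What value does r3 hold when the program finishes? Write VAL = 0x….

[0] flags=0011 → (cmp)
[1] flags=0011 MI?F → skip
[2] flags=0011 PL?T → r2=0x91
[3] flags=0011 → (cmp)
[4] flags=0011 CC?F → skip
[5] flags=0011 HI?T → r3=0x88

VAL = 0x88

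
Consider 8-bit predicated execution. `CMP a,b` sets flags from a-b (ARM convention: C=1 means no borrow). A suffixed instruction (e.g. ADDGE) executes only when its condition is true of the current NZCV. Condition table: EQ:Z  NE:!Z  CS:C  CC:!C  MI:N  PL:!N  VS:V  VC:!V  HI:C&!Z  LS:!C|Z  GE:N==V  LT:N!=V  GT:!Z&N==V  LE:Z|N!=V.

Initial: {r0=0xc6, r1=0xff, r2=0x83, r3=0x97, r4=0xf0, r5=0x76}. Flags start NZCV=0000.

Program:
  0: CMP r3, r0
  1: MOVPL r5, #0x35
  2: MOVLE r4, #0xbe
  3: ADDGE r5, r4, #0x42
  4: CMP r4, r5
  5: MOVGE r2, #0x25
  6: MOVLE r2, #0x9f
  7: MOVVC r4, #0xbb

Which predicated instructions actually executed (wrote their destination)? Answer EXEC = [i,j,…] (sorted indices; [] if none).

EXEC = [2,6]

0: ✓ CMP  NZCV=1000
1: · MOVPL
2: ✓ MOVLE  r4←0xbe
3: · ADDGE
4: ✓ CMP  NZCV=0011
5: · MOVGE
6: ✓ MOVLE  r2←0x9f
7: · MOVVC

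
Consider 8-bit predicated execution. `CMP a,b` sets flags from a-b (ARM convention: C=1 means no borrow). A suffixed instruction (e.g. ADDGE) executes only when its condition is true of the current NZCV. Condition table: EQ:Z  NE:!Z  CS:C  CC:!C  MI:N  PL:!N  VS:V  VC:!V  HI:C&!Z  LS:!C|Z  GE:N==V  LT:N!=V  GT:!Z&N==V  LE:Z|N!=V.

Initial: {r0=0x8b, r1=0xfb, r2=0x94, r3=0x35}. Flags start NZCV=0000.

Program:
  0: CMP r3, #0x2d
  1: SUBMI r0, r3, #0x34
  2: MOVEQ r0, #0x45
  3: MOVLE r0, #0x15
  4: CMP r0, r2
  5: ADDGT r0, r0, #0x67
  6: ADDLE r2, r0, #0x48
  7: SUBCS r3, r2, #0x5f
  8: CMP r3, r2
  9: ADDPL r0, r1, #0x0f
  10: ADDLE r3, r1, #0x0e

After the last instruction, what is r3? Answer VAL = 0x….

VAL = 0x35

[0] flags=0010 → (cmp)
[1] flags=0010 MI?F → skip
[2] flags=0010 EQ?F → skip
[3] flags=0010 LE?F → skip
[4] flags=1000 → (cmp)
[5] flags=1000 GT?F → skip
[6] flags=1000 LE?T → r2=0xd3
[7] flags=1000 CS?F → skip
[8] flags=0000 → (cmp)
[9] flags=0000 PL?T → r0=0x0a
[10] flags=0000 LE?F → skip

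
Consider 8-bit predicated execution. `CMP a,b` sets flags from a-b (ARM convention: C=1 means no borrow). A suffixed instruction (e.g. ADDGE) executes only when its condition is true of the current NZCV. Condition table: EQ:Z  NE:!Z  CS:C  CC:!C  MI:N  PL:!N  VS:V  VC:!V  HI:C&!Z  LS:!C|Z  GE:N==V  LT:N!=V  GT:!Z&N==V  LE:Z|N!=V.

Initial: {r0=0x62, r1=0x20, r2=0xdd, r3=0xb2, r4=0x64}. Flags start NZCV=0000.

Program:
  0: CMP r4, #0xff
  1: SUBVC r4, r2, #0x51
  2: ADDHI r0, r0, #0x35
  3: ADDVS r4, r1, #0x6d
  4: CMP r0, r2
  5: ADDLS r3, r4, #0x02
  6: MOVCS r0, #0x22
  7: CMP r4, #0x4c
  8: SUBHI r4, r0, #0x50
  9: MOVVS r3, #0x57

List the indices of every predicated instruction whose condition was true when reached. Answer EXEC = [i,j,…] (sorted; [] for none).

EXEC = [1,5,8,9]

0: ✓ CMP  NZCV=0000
1: ✓ SUBVC  r4←0x8c
2: · ADDHI
3: · ADDVS
4: ✓ CMP  NZCV=1001
5: ✓ ADDLS  r3←0x8e
6: · MOVCS
7: ✓ CMP  NZCV=0011
8: ✓ SUBHI  r4←0x12
9: ✓ MOVVS  r3←0x57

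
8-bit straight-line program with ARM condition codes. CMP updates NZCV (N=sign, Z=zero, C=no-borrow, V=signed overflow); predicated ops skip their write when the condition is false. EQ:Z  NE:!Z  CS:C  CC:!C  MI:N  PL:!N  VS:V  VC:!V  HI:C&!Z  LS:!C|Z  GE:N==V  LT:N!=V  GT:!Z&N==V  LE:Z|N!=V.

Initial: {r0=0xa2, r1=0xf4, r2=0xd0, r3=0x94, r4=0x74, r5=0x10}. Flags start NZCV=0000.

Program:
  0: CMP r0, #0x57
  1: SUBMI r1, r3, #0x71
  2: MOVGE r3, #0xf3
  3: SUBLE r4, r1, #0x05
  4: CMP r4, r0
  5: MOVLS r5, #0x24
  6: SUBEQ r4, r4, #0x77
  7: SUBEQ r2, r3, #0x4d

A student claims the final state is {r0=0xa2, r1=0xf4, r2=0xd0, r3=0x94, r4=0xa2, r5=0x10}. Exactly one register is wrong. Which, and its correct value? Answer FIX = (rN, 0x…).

[0] flags=0011 → (cmp)
[1] flags=0011 MI?F → skip
[2] flags=0011 GE?F → skip
[3] flags=0011 LE?T → r4=0xef
[4] flags=0010 → (cmp)
[5] flags=0010 LS?F → skip
[6] flags=0010 EQ?F → skip
[7] flags=0010 EQ?F → skip

FIX = (r4, 0xef)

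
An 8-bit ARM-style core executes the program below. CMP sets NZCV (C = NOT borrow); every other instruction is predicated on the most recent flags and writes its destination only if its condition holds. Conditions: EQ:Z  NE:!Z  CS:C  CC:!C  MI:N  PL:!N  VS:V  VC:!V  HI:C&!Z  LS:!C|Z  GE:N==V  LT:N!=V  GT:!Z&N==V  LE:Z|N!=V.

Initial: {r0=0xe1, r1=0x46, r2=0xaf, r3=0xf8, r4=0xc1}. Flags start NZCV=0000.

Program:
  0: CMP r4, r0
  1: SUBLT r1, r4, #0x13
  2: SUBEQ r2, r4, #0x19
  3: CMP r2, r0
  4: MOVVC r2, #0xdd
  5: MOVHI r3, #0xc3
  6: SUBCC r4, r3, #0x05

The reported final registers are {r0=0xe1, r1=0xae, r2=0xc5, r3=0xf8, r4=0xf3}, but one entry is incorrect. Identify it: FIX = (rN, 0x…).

FIX = (r2, 0xdd)

0: ✓ CMP  NZCV=1000
1: ✓ SUBLT  r1←0xae
2: · SUBEQ
3: ✓ CMP  NZCV=1000
4: ✓ MOVVC  r2←0xdd
5: · MOVHI
6: ✓ SUBCC  r4←0xf3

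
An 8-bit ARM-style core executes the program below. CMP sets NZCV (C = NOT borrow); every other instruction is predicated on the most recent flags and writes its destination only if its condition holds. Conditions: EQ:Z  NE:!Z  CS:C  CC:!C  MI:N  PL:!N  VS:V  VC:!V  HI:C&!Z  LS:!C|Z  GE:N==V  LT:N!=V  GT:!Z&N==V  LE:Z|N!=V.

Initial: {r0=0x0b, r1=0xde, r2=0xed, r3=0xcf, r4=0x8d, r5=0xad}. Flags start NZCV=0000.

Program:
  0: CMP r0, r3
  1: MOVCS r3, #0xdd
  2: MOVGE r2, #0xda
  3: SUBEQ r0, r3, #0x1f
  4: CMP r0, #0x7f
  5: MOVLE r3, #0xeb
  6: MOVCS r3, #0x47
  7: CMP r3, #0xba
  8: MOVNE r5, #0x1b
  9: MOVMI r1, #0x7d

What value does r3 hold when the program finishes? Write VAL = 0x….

VAL = 0xeb

[0] flags=0000 → (cmp)
[1] flags=0000 CS?F → skip
[2] flags=0000 GE?T → r2=0xda
[3] flags=0000 EQ?F → skip
[4] flags=1000 → (cmp)
[5] flags=1000 LE?T → r3=0xeb
[6] flags=1000 CS?F → skip
[7] flags=0010 → (cmp)
[8] flags=0010 NE?T → r5=0x1b
[9] flags=0010 MI?F → skip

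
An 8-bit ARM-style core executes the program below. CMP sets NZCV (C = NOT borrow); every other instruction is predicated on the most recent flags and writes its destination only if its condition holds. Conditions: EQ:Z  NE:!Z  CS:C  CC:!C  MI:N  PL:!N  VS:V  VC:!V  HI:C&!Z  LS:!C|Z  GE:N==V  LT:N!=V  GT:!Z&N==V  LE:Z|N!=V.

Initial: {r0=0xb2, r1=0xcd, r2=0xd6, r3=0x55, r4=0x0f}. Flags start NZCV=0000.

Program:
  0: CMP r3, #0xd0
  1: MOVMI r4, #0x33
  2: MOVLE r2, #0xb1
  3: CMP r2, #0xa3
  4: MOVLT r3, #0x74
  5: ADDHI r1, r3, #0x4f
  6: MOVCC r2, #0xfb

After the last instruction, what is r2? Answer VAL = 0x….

VAL = 0xd6

[0] flags=1001 → (cmp)
[1] flags=1001 MI?T → r4=0x33
[2] flags=1001 LE?F → skip
[3] flags=0010 → (cmp)
[4] flags=0010 LT?F → skip
[5] flags=0010 HI?T → r1=0xa4
[6] flags=0010 CC?F → skip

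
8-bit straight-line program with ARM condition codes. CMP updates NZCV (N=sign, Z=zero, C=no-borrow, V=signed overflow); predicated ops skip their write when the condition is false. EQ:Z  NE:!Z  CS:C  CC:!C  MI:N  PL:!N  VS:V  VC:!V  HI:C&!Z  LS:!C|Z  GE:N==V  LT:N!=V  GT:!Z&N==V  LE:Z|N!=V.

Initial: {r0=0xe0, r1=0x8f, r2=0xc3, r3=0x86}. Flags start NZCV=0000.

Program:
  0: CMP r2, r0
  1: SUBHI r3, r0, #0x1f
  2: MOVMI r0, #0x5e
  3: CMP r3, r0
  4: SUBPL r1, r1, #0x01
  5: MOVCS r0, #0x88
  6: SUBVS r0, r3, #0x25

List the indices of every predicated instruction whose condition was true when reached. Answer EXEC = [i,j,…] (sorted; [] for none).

[0] flags=1000 → (cmp)
[1] flags=1000 HI?F → skip
[2] flags=1000 MI?T → r0=0x5e
[3] flags=0011 → (cmp)
[4] flags=0011 PL?T → r1=0x8e
[5] flags=0011 CS?T → r0=0x88
[6] flags=0011 VS?T → r0=0x61

EXEC = [2,4,5,6]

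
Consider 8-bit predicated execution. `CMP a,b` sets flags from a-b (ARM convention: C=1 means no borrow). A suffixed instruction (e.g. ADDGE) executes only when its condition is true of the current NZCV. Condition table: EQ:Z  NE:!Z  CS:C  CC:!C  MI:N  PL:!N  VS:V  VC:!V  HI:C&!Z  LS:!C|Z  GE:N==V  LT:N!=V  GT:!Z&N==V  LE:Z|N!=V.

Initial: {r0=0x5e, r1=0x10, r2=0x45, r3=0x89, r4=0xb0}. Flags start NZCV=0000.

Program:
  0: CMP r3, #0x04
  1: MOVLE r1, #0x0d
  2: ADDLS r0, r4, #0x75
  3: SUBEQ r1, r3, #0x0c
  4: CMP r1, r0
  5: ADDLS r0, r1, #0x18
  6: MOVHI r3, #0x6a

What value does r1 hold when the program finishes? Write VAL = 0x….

VAL = 0x0d

[0] flags=1010 → (cmp)
[1] flags=1010 LE?T → r1=0x0d
[2] flags=1010 LS?F → skip
[3] flags=1010 EQ?F → skip
[4] flags=1000 → (cmp)
[5] flags=1000 LS?T → r0=0x25
[6] flags=1000 HI?F → skip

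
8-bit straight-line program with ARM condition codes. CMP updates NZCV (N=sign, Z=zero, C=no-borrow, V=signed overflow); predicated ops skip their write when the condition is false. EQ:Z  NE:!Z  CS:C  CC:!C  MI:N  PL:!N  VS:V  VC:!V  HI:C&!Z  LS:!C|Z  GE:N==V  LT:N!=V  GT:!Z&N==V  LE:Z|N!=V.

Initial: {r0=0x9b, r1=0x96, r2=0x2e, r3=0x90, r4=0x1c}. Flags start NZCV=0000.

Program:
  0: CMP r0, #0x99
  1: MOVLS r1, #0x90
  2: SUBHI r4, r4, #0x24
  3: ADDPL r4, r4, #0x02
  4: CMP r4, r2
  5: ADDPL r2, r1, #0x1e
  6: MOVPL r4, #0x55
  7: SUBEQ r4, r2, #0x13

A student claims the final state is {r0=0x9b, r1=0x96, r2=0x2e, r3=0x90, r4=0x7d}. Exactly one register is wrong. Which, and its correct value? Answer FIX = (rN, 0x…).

0: ✓ CMP  NZCV=0010
1: · MOVLS
2: ✓ SUBHI  r4←0xf8
3: ✓ ADDPL  r4←0xfa
4: ✓ CMP  NZCV=1010
5: · ADDPL
6: · MOVPL
7: · SUBEQ

FIX = (r4, 0xfa)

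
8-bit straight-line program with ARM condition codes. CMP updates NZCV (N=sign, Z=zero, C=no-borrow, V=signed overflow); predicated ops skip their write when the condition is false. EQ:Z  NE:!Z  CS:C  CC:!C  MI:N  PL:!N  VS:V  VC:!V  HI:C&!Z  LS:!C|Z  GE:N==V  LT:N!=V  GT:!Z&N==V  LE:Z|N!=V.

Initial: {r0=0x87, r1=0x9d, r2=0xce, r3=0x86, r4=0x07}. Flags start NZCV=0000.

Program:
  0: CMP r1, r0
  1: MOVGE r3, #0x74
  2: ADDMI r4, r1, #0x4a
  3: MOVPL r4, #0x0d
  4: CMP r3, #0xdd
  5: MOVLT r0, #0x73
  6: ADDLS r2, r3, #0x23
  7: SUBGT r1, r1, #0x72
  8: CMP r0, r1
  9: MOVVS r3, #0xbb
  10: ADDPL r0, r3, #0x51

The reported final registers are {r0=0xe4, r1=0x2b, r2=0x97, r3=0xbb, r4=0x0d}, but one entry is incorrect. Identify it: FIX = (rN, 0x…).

FIX = (r0, 0x0c)

[0] flags=0010 → (cmp)
[1] flags=0010 GE?T → r3=0x74
[2] flags=0010 MI?F → skip
[3] flags=0010 PL?T → r4=0x0d
[4] flags=1001 → (cmp)
[5] flags=1001 LT?F → skip
[6] flags=1001 LS?T → r2=0x97
[7] flags=1001 GT?T → r1=0x2b
[8] flags=0011 → (cmp)
[9] flags=0011 VS?T → r3=0xbb
[10] flags=0011 PL?T → r0=0x0c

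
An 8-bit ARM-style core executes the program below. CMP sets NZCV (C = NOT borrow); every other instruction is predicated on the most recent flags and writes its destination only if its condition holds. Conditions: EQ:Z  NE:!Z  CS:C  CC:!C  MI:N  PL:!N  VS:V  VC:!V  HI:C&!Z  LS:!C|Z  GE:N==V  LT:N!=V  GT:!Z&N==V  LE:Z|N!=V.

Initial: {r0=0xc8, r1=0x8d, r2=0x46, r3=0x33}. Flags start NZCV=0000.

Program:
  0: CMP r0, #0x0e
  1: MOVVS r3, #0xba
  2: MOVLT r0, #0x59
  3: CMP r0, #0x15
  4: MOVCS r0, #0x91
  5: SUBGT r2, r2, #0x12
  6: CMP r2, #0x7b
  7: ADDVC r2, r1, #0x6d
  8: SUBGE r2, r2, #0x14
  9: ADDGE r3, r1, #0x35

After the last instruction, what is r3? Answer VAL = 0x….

0: ✓ CMP  NZCV=1010
1: · MOVVS
2: ✓ MOVLT  r0←0x59
3: ✓ CMP  NZCV=0010
4: ✓ MOVCS  r0←0x91
5: ✓ SUBGT  r2←0x34
6: ✓ CMP  NZCV=1000
7: ✓ ADDVC  r2←0xfa
8: · SUBGE
9: · ADDGE

VAL = 0x33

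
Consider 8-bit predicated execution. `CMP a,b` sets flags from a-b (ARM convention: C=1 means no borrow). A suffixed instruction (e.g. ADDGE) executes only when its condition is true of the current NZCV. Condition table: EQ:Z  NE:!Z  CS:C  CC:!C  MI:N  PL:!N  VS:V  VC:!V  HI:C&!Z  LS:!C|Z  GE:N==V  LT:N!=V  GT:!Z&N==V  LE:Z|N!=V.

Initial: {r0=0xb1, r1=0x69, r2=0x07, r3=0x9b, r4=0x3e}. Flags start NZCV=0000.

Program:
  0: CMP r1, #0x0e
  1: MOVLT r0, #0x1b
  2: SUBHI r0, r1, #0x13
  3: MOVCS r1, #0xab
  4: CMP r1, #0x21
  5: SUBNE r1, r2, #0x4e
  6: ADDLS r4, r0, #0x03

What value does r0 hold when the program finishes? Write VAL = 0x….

[0] flags=0010 → (cmp)
[1] flags=0010 LT?F → skip
[2] flags=0010 HI?T → r0=0x56
[3] flags=0010 CS?T → r1=0xab
[4] flags=1010 → (cmp)
[5] flags=1010 NE?T → r1=0xb9
[6] flags=1010 LS?F → skip

VAL = 0x56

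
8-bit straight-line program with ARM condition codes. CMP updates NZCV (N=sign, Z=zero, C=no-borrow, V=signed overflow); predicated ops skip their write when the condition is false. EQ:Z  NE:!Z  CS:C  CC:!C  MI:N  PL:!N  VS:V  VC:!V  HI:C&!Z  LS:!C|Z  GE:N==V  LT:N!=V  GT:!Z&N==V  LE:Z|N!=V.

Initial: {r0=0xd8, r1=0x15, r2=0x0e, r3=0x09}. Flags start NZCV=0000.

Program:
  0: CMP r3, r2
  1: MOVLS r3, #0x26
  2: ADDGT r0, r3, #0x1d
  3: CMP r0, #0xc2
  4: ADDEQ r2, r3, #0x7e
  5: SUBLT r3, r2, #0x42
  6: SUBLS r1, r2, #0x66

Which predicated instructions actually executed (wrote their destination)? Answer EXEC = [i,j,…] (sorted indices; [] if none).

EXEC = [1]

0: ✓ CMP  NZCV=1000
1: ✓ MOVLS  r3←0x26
2: · ADDGT
3: ✓ CMP  NZCV=0010
4: · ADDEQ
5: · SUBLT
6: · SUBLS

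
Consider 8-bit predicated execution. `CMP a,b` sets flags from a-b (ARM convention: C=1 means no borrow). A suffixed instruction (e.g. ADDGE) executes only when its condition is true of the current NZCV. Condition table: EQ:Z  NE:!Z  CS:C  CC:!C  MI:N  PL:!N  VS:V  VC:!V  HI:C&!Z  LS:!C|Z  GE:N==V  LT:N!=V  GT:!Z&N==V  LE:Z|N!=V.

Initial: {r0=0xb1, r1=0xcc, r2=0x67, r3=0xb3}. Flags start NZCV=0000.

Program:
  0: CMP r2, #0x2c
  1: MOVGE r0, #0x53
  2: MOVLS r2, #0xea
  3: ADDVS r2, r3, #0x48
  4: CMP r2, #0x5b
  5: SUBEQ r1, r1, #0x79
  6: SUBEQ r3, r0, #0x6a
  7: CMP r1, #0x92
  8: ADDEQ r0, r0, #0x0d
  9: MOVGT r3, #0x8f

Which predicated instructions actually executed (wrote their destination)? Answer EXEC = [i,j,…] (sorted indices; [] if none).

EXEC = [1,9]

[0] flags=0010 → (cmp)
[1] flags=0010 GE?T → r0=0x53
[2] flags=0010 LS?F → skip
[3] flags=0010 VS?F → skip
[4] flags=0010 → (cmp)
[5] flags=0010 EQ?F → skip
[6] flags=0010 EQ?F → skip
[7] flags=0010 → (cmp)
[8] flags=0010 EQ?F → skip
[9] flags=0010 GT?T → r3=0x8f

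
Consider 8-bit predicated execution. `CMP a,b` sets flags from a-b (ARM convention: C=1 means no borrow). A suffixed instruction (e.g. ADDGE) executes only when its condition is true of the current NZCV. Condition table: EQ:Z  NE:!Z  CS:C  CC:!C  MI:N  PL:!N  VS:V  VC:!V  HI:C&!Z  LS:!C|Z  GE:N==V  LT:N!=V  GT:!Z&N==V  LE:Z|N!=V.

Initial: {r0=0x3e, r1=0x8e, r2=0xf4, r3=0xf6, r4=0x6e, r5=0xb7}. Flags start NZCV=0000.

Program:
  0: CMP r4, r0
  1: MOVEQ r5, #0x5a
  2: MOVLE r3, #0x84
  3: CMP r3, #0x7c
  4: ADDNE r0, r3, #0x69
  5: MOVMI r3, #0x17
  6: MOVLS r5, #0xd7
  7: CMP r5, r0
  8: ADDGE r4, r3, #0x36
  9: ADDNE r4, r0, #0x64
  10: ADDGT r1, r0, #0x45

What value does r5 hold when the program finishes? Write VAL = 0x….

0: ✓ CMP  NZCV=0010
1: · MOVEQ
2: · MOVLE
3: ✓ CMP  NZCV=0011
4: ✓ ADDNE  r0←0x5f
5: · MOVMI
6: · MOVLS
7: ✓ CMP  NZCV=0011
8: · ADDGE
9: ✓ ADDNE  r4←0xc3
10: · ADDGT

VAL = 0xb7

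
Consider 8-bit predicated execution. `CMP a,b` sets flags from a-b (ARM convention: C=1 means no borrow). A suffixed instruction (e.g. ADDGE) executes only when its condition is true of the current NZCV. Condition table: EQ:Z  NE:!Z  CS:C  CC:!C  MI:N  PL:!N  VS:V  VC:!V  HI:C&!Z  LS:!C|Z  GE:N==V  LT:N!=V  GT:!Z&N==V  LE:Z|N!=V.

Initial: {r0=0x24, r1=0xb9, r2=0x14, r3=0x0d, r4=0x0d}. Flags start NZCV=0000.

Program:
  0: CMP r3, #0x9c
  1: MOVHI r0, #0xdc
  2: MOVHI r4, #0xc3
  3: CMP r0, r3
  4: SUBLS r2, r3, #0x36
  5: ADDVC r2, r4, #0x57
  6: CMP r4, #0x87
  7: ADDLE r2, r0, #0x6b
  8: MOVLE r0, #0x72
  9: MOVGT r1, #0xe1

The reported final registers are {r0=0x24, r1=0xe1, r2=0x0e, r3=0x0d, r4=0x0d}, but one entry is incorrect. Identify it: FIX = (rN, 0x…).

FIX = (r2, 0x64)

0: ✓ CMP  NZCV=0000
1: · MOVHI
2: · MOVHI
3: ✓ CMP  NZCV=0010
4: · SUBLS
5: ✓ ADDVC  r2←0x64
6: ✓ CMP  NZCV=1001
7: · ADDLE
8: · MOVLE
9: ✓ MOVGT  r1←0xe1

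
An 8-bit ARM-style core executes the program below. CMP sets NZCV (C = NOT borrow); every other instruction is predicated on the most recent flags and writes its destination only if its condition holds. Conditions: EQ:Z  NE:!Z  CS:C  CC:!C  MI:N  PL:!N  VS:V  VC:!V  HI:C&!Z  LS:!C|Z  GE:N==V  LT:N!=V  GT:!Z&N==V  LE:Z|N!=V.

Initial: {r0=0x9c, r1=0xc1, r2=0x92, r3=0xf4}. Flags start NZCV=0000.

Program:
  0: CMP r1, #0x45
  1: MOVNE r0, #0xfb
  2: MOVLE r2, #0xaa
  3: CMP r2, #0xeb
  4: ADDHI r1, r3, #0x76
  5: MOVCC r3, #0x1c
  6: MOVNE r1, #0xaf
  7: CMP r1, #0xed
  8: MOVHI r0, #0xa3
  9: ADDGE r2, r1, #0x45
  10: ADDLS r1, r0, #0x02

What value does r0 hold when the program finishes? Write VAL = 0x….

VAL = 0xfb

[0] flags=0011 → (cmp)
[1] flags=0011 NE?T → r0=0xfb
[2] flags=0011 LE?T → r2=0xaa
[3] flags=1000 → (cmp)
[4] flags=1000 HI?F → skip
[5] flags=1000 CC?T → r3=0x1c
[6] flags=1000 NE?T → r1=0xaf
[7] flags=1000 → (cmp)
[8] flags=1000 HI?F → skip
[9] flags=1000 GE?F → skip
[10] flags=1000 LS?T → r1=0xfd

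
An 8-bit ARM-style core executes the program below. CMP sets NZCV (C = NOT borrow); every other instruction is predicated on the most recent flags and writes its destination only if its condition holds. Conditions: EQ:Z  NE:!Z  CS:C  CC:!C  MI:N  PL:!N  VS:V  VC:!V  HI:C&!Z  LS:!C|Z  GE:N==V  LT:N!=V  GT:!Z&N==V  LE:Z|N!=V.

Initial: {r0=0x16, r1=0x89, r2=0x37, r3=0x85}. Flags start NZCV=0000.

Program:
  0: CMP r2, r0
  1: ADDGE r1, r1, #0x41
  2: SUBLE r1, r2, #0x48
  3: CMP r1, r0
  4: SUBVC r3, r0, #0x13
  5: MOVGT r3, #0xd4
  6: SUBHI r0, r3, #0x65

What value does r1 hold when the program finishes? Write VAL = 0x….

0: ✓ CMP  NZCV=0010
1: ✓ ADDGE  r1←0xca
2: · SUBLE
3: ✓ CMP  NZCV=1010
4: ✓ SUBVC  r3←0x03
5: · MOVGT
6: ✓ SUBHI  r0←0x9e

VAL = 0xca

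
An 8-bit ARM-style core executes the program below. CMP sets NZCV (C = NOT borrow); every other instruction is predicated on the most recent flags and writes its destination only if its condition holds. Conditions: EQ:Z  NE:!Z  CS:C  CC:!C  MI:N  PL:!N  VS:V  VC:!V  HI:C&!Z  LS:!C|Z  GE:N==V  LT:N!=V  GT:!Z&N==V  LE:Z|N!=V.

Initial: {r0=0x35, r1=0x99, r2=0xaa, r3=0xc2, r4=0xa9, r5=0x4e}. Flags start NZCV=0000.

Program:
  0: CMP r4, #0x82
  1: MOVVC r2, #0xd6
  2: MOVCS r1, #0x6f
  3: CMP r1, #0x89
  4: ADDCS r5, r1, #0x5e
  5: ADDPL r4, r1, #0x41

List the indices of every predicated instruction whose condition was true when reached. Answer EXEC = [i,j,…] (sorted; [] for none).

EXEC = [1,2]

0: ✓ CMP  NZCV=0010
1: ✓ MOVVC  r2←0xd6
2: ✓ MOVCS  r1←0x6f
3: ✓ CMP  NZCV=1001
4: · ADDCS
5: · ADDPL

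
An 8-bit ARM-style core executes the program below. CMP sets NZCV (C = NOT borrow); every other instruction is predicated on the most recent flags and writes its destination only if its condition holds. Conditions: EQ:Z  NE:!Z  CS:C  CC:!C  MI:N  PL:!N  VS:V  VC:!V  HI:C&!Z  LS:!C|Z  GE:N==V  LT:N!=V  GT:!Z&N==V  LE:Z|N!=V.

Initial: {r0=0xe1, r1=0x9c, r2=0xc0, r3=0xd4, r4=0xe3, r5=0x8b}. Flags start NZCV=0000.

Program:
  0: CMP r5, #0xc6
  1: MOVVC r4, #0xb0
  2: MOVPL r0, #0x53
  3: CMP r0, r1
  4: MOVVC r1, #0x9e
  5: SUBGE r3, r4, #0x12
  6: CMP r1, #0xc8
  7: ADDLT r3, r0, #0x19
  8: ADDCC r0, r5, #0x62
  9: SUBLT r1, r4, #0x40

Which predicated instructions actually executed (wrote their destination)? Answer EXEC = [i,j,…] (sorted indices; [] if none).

[0] flags=1000 → (cmp)
[1] flags=1000 VC?T → r4=0xb0
[2] flags=1000 PL?F → skip
[3] flags=0010 → (cmp)
[4] flags=0010 VC?T → r1=0x9e
[5] flags=0010 GE?T → r3=0x9e
[6] flags=1000 → (cmp)
[7] flags=1000 LT?T → r3=0xfa
[8] flags=1000 CC?T → r0=0xed
[9] flags=1000 LT?T → r1=0x70

EXEC = [1,4,5,7,8,9]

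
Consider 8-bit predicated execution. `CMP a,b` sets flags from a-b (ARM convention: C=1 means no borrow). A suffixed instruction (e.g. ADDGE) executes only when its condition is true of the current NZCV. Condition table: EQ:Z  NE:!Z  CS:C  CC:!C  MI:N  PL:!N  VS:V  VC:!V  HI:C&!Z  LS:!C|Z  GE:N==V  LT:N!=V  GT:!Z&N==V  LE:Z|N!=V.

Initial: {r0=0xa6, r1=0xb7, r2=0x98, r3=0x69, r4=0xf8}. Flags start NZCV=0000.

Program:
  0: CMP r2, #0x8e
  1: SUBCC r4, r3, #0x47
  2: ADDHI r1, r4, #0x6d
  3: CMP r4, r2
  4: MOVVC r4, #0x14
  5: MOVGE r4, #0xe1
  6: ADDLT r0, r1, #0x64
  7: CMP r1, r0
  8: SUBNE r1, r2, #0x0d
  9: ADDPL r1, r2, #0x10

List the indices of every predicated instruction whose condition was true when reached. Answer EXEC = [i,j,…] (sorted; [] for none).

EXEC = [2,4,5,8]

0: ✓ CMP  NZCV=0010
1: · SUBCC
2: ✓ ADDHI  r1←0x65
3: ✓ CMP  NZCV=0010
4: ✓ MOVVC  r4←0x14
5: ✓ MOVGE  r4←0xe1
6: · ADDLT
7: ✓ CMP  NZCV=1001
8: ✓ SUBNE  r1←0x8b
9: · ADDPL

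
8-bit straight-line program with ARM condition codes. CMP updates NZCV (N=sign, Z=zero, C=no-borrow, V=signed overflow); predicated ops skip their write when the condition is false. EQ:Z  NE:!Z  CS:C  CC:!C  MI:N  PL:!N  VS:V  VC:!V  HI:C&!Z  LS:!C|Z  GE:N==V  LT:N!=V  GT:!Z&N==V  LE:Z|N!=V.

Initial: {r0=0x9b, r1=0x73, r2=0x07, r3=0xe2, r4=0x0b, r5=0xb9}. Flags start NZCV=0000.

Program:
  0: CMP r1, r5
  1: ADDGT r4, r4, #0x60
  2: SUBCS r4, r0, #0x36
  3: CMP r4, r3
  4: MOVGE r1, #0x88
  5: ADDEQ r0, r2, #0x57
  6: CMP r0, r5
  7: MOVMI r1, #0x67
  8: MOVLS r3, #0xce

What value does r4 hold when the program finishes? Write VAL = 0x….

VAL = 0x6b

0: ✓ CMP  NZCV=1001
1: ✓ ADDGT  r4←0x6b
2: · SUBCS
3: ✓ CMP  NZCV=1001
4: ✓ MOVGE  r1←0x88
5: · ADDEQ
6: ✓ CMP  NZCV=1000
7: ✓ MOVMI  r1←0x67
8: ✓ MOVLS  r3←0xce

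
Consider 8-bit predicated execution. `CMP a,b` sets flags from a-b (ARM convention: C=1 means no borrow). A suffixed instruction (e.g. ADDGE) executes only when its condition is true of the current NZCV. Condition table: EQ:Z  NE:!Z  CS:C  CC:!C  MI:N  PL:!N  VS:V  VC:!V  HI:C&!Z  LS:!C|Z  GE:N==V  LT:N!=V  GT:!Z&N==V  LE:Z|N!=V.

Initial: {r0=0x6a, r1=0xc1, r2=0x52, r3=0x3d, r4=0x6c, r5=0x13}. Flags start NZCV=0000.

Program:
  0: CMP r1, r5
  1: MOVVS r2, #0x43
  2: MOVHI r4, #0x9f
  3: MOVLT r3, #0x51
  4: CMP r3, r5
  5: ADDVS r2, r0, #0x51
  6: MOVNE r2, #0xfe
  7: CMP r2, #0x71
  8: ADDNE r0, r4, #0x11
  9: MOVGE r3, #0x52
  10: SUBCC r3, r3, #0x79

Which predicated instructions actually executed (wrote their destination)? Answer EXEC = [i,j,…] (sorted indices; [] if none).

EXEC = [2,3,6,8]

[0] flags=1010 → (cmp)
[1] flags=1010 VS?F → skip
[2] flags=1010 HI?T → r4=0x9f
[3] flags=1010 LT?T → r3=0x51
[4] flags=0010 → (cmp)
[5] flags=0010 VS?F → skip
[6] flags=0010 NE?T → r2=0xfe
[7] flags=1010 → (cmp)
[8] flags=1010 NE?T → r0=0xb0
[9] flags=1010 GE?F → skip
[10] flags=1010 CC?F → skip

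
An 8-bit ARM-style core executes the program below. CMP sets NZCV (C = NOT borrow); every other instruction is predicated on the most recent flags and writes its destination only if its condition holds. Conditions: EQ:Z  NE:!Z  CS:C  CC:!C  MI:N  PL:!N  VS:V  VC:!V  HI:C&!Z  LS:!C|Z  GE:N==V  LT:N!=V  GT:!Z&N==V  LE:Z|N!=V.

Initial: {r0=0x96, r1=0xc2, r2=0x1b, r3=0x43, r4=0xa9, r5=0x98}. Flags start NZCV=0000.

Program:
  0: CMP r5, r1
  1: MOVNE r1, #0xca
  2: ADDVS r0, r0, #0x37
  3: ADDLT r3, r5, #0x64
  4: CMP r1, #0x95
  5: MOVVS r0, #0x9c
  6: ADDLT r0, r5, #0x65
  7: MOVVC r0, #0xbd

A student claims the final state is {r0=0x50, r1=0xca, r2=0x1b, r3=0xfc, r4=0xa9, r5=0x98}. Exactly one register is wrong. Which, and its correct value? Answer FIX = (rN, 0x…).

FIX = (r0, 0xbd)

[0] flags=1000 → (cmp)
[1] flags=1000 NE?T → r1=0xca
[2] flags=1000 VS?F → skip
[3] flags=1000 LT?T → r3=0xfc
[4] flags=0010 → (cmp)
[5] flags=0010 VS?F → skip
[6] flags=0010 LT?F → skip
[7] flags=0010 VC?T → r0=0xbd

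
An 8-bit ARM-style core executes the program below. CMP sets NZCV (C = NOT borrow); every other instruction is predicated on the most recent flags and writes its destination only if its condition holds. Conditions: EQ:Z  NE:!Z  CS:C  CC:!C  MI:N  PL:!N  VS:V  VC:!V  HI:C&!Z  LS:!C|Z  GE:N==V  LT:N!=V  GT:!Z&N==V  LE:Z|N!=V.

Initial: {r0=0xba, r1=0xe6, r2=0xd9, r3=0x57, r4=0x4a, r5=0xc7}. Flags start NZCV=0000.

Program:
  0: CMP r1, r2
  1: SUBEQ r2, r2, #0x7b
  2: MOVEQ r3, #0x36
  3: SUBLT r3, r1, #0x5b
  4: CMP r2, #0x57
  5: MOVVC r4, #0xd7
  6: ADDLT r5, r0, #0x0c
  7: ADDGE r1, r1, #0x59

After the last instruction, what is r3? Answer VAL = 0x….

VAL = 0x57

[0] flags=0010 → (cmp)
[1] flags=0010 EQ?F → skip
[2] flags=0010 EQ?F → skip
[3] flags=0010 LT?F → skip
[4] flags=1010 → (cmp)
[5] flags=1010 VC?T → r4=0xd7
[6] flags=1010 LT?T → r5=0xc6
[7] flags=1010 GE?F → skip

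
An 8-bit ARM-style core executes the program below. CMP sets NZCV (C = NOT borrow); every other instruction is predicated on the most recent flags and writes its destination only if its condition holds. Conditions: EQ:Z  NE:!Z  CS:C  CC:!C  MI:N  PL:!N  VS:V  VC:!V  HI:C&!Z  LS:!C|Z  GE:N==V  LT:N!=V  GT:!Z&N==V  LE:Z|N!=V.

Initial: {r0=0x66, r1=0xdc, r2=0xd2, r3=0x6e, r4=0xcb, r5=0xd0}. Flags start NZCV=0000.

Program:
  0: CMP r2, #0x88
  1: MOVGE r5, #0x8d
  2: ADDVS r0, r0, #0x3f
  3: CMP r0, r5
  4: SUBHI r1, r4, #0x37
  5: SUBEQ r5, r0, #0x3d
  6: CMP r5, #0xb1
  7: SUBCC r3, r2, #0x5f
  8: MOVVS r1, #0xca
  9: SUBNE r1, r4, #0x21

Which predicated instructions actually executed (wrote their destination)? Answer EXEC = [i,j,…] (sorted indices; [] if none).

EXEC = [1,7,9]

0: ✓ CMP  NZCV=0010
1: ✓ MOVGE  r5←0x8d
2: · ADDVS
3: ✓ CMP  NZCV=1001
4: · SUBHI
5: · SUBEQ
6: ✓ CMP  NZCV=1000
7: ✓ SUBCC  r3←0x73
8: · MOVVS
9: ✓ SUBNE  r1←0xaa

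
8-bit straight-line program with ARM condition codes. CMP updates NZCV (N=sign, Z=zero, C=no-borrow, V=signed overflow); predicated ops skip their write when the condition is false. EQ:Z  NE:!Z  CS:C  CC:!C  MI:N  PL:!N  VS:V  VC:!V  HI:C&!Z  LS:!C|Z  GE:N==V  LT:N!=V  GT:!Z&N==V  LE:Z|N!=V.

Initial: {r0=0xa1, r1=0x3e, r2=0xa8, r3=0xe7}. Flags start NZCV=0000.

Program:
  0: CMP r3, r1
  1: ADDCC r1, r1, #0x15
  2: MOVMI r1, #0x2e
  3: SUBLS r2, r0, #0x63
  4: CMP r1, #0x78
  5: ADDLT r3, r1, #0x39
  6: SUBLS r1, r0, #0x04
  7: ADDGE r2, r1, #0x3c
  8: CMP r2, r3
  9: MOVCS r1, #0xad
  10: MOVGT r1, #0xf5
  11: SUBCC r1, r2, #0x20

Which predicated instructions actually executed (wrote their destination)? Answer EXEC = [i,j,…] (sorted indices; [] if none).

[0] flags=1010 → (cmp)
[1] flags=1010 CC?F → skip
[2] flags=1010 MI?T → r1=0x2e
[3] flags=1010 LS?F → skip
[4] flags=1000 → (cmp)
[5] flags=1000 LT?T → r3=0x67
[6] flags=1000 LS?T → r1=0x9d
[7] flags=1000 GE?F → skip
[8] flags=0011 → (cmp)
[9] flags=0011 CS?T → r1=0xad
[10] flags=0011 GT?F → skip
[11] flags=0011 CC?F → skip

EXEC = [2,5,6,9]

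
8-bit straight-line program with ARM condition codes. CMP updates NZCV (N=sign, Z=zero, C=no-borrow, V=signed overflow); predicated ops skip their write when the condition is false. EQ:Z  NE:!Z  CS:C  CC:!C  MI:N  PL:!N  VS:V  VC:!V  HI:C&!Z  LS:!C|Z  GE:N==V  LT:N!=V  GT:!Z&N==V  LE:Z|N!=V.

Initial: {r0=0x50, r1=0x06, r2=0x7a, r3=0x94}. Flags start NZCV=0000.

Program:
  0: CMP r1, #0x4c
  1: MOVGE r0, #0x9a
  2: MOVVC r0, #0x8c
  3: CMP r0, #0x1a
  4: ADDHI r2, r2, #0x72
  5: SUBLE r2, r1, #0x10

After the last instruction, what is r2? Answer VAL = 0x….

VAL = 0xf6

[0] flags=1000 → (cmp)
[1] flags=1000 GE?F → skip
[2] flags=1000 VC?T → r0=0x8c
[3] flags=0011 → (cmp)
[4] flags=0011 HI?T → r2=0xec
[5] flags=0011 LE?T → r2=0xf6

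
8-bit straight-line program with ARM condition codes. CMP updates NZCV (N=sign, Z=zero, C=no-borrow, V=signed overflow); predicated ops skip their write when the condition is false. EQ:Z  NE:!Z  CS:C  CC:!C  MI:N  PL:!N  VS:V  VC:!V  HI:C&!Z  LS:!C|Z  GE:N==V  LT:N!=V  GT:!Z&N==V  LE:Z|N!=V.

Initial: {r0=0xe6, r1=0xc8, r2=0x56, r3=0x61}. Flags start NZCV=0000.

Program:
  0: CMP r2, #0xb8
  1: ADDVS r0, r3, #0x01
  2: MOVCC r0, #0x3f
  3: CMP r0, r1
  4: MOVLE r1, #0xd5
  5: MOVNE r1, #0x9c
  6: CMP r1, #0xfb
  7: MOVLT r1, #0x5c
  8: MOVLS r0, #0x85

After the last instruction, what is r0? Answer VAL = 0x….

0: ✓ CMP  NZCV=1001
1: ✓ ADDVS  r0←0x62
2: ✓ MOVCC  r0←0x3f
3: ✓ CMP  NZCV=0000
4: · MOVLE
5: ✓ MOVNE  r1←0x9c
6: ✓ CMP  NZCV=1000
7: ✓ MOVLT  r1←0x5c
8: ✓ MOVLS  r0←0x85

VAL = 0x85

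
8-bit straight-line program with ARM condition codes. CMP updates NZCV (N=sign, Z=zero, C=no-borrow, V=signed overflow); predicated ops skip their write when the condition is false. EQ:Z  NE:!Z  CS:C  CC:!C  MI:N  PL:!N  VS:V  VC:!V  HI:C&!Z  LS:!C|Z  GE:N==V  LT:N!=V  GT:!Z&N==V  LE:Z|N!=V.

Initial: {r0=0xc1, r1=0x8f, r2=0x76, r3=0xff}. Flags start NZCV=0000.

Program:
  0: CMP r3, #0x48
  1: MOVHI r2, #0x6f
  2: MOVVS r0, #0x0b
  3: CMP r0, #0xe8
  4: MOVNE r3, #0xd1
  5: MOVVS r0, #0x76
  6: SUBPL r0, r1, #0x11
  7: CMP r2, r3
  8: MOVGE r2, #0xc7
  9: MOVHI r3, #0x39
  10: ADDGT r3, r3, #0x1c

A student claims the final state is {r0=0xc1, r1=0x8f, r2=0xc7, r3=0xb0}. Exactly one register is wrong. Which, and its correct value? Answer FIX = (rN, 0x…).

[0] flags=1010 → (cmp)
[1] flags=1010 HI?T → r2=0x6f
[2] flags=1010 VS?F → skip
[3] flags=1000 → (cmp)
[4] flags=1000 NE?T → r3=0xd1
[5] flags=1000 VS?F → skip
[6] flags=1000 PL?F → skip
[7] flags=1001 → (cmp)
[8] flags=1001 GE?T → r2=0xc7
[9] flags=1001 HI?F → skip
[10] flags=1001 GT?T → r3=0xed

FIX = (r3, 0xed)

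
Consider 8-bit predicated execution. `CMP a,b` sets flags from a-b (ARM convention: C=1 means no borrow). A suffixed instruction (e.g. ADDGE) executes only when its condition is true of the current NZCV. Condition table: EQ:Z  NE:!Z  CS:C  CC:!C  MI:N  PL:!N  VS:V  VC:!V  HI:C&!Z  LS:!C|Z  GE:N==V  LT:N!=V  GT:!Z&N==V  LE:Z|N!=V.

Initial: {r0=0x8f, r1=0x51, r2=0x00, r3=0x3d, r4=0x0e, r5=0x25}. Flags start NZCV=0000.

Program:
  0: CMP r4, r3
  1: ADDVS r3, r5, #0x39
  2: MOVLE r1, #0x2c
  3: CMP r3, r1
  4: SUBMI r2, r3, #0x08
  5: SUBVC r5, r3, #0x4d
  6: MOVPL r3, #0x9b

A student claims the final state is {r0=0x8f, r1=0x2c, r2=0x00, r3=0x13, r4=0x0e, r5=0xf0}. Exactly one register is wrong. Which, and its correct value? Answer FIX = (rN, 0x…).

FIX = (r3, 0x9b)

[0] flags=1000 → (cmp)
[1] flags=1000 VS?F → skip
[2] flags=1000 LE?T → r1=0x2c
[3] flags=0010 → (cmp)
[4] flags=0010 MI?F → skip
[5] flags=0010 VC?T → r5=0xf0
[6] flags=0010 PL?T → r3=0x9b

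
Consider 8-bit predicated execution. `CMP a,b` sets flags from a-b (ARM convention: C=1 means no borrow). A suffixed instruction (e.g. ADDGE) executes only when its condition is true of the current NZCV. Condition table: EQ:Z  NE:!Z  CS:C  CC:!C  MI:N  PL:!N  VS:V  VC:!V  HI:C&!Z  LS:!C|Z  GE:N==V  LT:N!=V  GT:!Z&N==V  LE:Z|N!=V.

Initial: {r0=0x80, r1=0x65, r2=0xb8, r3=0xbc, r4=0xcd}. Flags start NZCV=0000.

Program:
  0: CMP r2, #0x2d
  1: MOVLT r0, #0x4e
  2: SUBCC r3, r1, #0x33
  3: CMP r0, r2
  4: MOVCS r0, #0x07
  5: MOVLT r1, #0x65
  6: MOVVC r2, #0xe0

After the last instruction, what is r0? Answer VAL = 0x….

VAL = 0x4e

[0] flags=1010 → (cmp)
[1] flags=1010 LT?T → r0=0x4e
[2] flags=1010 CC?F → skip
[3] flags=1001 → (cmp)
[4] flags=1001 CS?F → skip
[5] flags=1001 LT?F → skip
[6] flags=1001 VC?F → skip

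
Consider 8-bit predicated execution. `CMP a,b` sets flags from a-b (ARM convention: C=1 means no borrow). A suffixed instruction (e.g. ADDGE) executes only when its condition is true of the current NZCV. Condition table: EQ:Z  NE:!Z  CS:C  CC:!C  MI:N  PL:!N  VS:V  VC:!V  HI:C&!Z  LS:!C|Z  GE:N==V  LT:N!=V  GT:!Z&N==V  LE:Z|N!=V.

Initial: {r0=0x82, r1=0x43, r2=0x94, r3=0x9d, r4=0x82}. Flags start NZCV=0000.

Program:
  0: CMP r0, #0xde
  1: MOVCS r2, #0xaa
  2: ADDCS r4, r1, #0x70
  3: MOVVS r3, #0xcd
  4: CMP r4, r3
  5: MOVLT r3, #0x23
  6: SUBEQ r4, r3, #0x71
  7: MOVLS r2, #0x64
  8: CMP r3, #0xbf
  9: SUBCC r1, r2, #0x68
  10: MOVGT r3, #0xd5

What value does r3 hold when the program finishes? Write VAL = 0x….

0: ✓ CMP  NZCV=1000
1: · MOVCS
2: · ADDCS
3: · MOVVS
4: ✓ CMP  NZCV=1000
5: ✓ MOVLT  r3←0x23
6: · SUBEQ
7: ✓ MOVLS  r2←0x64
8: ✓ CMP  NZCV=0000
9: ✓ SUBCC  r1←0xfc
10: ✓ MOVGT  r3←0xd5

VAL = 0xd5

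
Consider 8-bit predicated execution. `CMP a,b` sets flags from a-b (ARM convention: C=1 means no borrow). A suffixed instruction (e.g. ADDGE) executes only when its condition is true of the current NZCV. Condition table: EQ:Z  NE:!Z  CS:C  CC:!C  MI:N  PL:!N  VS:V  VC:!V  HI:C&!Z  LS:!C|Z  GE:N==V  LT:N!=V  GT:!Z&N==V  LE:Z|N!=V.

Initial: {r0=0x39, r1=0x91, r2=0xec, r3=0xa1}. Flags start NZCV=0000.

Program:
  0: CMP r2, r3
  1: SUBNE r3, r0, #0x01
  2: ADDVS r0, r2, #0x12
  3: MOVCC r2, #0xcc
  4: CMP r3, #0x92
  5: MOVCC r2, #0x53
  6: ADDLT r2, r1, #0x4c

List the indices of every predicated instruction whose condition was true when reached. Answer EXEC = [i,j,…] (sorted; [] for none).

[0] flags=0010 → (cmp)
[1] flags=0010 NE?T → r3=0x38
[2] flags=0010 VS?F → skip
[3] flags=0010 CC?F → skip
[4] flags=1001 → (cmp)
[5] flags=1001 CC?T → r2=0x53
[6] flags=1001 LT?F → skip

EXEC = [1,5]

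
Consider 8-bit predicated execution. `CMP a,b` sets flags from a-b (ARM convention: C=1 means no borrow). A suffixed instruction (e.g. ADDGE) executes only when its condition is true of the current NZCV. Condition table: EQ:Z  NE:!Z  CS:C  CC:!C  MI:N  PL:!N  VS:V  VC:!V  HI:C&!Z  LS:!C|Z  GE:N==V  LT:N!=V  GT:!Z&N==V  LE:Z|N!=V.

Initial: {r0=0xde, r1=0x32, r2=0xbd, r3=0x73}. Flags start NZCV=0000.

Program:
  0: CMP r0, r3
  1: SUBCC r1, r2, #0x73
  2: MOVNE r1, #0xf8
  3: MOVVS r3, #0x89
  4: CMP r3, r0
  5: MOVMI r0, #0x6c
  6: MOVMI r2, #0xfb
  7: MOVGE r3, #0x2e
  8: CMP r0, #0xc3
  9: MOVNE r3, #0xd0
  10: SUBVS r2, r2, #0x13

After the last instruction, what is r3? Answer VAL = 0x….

VAL = 0xd0

[0] flags=0011 → (cmp)
[1] flags=0011 CC?F → skip
[2] flags=0011 NE?T → r1=0xf8
[3] flags=0011 VS?T → r3=0x89
[4] flags=1000 → (cmp)
[5] flags=1000 MI?T → r0=0x6c
[6] flags=1000 MI?T → r2=0xfb
[7] flags=1000 GE?F → skip
[8] flags=1001 → (cmp)
[9] flags=1001 NE?T → r3=0xd0
[10] flags=1001 VS?T → r2=0xe8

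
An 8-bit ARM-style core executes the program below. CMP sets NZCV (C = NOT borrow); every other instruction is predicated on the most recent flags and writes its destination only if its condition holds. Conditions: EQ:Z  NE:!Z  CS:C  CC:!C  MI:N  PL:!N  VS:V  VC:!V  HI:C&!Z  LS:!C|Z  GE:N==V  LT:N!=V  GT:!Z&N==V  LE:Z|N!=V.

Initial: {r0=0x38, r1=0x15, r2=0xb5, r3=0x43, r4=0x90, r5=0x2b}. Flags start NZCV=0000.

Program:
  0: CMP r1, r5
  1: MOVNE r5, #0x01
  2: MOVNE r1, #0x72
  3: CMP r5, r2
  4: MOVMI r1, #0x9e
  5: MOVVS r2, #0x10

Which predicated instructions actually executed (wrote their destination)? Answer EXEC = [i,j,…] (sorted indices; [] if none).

EXEC = [1,2]

0: ✓ CMP  NZCV=1000
1: ✓ MOVNE  r5←0x01
2: ✓ MOVNE  r1←0x72
3: ✓ CMP  NZCV=0000
4: · MOVMI
5: · MOVVS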